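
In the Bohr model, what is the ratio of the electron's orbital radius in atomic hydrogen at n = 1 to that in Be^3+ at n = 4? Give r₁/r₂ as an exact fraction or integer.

1/4

r ∝ Z^-1 · n^2
r₁/r₂ = (1/4)^-1 · (1/4)^2 = 1/4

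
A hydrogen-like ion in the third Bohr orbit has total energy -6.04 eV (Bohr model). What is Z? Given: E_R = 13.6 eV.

2

E_n = −E_R Z²/n² ⇒ Z² = −E_n n²/E_R = 6.04 × 3² / 13.6 ≈ 4.00
Z = 2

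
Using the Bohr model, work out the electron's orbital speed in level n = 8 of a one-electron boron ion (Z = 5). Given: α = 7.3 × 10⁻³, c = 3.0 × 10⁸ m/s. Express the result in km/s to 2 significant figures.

1400 km/s

v_n = Zαc/n = 5 × 0.0073 × 3.0 × 10⁸ / 8
    = 1400 km/s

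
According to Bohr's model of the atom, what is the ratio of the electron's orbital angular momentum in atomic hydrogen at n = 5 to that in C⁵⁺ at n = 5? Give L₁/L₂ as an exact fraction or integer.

1

L = nℏ is independent of Z.
L₁/L₂ = n₁/n₂ = 5/5 = 1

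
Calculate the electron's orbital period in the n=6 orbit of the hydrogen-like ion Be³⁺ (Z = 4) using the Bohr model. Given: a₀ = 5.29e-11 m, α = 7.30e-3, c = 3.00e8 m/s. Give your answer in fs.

r = n²a₀/Z = 6²·5.29e-11/4 = 4.76e-10 m
v = Zαc/n = 4·0.00730·3.00e8/6 = 1.46e6 m/s
T = 2πr/v = 2.05e-15 s = 2.05 fs

2.05 fs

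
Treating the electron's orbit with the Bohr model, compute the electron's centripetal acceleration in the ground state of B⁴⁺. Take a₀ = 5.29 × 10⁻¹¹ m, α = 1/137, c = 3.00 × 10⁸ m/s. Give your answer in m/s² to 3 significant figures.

r = n²a₀/Z = 1.06 × 10⁻¹¹ m, v = Zαc/n = 1.09 × 10⁷ m/s
a = v²/r = (1.09 × 10⁷)² / 1.06 × 10⁻¹¹ = 1.13 × 10²⁵ m/s²

1.13 × 10²⁵ m/s²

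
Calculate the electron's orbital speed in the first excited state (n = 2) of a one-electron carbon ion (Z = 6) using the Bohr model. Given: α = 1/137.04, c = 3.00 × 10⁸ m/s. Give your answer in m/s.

v_n = Zαc/n = 6 × 0.00730 × 3.00 × 10⁸ / 2
    = 6.57 × 10⁶ m/s

6.57 × 10⁶ m/s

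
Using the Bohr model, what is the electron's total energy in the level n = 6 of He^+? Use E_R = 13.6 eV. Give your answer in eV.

E_n = −E_R·Z²/n² = −13.6 × 2²/6² = -1.51 eV

-1.51 eV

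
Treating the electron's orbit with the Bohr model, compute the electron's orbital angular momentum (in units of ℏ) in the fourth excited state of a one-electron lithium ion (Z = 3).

5

L_n = nℏ, so L/ℏ = n = 5.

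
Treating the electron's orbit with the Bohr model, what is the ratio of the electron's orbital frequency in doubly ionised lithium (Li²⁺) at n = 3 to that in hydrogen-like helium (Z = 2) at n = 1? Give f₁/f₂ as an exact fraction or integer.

f ∝ Z^2 · n^-3
f₁/f₂ = (3/2)^2 · (3/1)^-3 = 1/12

1/12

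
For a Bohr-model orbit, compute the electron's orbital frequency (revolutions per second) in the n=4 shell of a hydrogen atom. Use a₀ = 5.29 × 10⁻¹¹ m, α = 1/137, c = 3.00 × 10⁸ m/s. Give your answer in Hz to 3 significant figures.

1.03 × 10¹⁴ Hz

r = n²a₀/Z = 8.46 × 10⁻¹⁰ m, v = Zαc/n = 5.47 × 10⁵ m/s
f = v/(2πr) = 1.03 × 10¹⁴ Hz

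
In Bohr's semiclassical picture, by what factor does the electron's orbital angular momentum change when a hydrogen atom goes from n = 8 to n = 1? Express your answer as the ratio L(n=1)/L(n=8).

L = nℏ depends only on n, so L ∝ n.
L(n=1)/L(n=8) = (1/8)^1 = 1/8

1/8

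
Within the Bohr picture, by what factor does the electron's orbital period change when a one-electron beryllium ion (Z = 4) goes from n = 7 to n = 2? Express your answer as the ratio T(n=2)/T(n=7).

T ∝ Z^-2 · n^3; with Z fixed, T ∝ n^3.
T(n=2)/T(n=7) = (2/7)^3 = 8/343

8/343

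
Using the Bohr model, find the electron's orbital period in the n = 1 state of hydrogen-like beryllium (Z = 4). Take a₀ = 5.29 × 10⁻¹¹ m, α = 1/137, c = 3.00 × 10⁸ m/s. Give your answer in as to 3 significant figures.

r = n²a₀/Z = 1²·5.29 × 10⁻¹¹/4 = 1.32 × 10⁻¹¹ m
v = Zαc/n = 4·0.00730·3.00 × 10⁸/1 = 8.76 × 10⁶ m/s
T = 2πr/v = 9.49 × 10⁻¹⁸ s = 9.49 as

9.49 as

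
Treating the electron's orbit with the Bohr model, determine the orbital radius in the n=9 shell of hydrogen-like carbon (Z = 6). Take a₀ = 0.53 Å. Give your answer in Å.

r_n = n²a₀/Z = 9² × 0.53 / 6
    = 81 × 0.53 / 6 = 7.2 Å

7.2 Å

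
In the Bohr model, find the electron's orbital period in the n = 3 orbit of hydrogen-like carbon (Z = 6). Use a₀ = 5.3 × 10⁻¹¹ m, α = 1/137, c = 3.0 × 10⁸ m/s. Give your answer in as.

110 as

r = n²a₀/Z = 3²·5.3 × 10⁻¹¹/6 = 8.0 × 10⁻¹¹ m
v = Zαc/n = 6·0.0073·3.0 × 10⁸/3 = 4.4 × 10⁶ m/s
T = 2πr/v = 1.1 × 10⁻¹⁶ s = 110 as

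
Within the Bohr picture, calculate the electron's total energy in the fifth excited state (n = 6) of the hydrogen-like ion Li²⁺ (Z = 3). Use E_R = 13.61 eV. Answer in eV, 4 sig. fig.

-3.402 eV

E_n = −E_R·Z²/n² = −13.61 × 3²/6² = -3.402 eV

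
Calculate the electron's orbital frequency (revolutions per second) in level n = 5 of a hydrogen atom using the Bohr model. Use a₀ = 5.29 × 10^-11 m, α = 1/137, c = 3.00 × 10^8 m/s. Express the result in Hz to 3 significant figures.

5.27 × 10^13 Hz

r = n²a₀/Z = 1.32 × 10^-9 m, v = Zαc/n = 4.38 × 10^5 m/s
f = v/(2πr) = 5.27 × 10^13 Hz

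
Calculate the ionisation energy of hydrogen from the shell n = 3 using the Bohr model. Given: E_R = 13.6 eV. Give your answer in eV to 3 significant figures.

1.51 eV

E_n = −E_R·Z²/n² = −13.6 × 1²/3² eV = -1.51 eV
Ionisation energy = −E_n = 1.51 eV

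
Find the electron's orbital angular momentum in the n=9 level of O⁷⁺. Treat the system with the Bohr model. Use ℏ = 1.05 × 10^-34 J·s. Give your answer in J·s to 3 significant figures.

9.45 × 10^-34 J·s

L_n = nℏ = 9 × 1.05 × 10^-34 = 9.45 × 10^-34 J·s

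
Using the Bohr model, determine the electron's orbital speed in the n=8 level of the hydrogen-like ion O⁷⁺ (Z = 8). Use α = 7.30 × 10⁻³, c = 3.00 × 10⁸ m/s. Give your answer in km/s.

2190 km/s

v_n = Zαc/n = 8 × 0.00730 × 3.00 × 10⁸ / 8
    = 2190 km/s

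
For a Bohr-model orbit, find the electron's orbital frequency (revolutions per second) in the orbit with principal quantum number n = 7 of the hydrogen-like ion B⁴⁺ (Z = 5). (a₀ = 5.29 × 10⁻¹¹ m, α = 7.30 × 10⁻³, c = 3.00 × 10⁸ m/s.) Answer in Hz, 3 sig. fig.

4.80 × 10¹⁴ Hz

r = n²a₀/Z = 5.18 × 10⁻¹⁰ m, v = Zαc/n = 1.56 × 10⁶ m/s
f = v/(2πr) = 4.80 × 10¹⁴ Hz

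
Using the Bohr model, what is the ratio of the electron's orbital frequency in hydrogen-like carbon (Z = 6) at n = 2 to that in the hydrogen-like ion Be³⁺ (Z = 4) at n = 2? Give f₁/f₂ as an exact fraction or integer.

9/4

f ∝ Z^2 · n^-3
f₁/f₂ = (6/4)^2 · (2/2)^-3 = 9/4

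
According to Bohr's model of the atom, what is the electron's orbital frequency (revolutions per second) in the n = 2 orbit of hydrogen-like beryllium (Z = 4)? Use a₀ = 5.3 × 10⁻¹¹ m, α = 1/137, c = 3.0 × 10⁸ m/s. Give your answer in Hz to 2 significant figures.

r = n²a₀/Z = 5.3 × 10⁻¹¹ m, v = Zαc/n = 4.4 × 10⁶ m/s
f = v/(2πr) = 1.3 × 10¹⁶ Hz

1.3 × 10¹⁶ Hz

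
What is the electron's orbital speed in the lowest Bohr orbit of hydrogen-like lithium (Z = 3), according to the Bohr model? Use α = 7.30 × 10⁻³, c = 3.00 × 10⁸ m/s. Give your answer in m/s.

v_n = Zαc/n = 3 × 0.00730 × 3.00 × 10⁸ / 1
    = 6.57 × 10⁶ m/s

6.57 × 10⁶ m/s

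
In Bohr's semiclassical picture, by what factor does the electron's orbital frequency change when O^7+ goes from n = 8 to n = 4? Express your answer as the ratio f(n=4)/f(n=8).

8

f ∝ Z^2 · n^-3; with Z fixed, f ∝ n^-3.
f(n=4)/f(n=8) = (4/8)^-3 = 8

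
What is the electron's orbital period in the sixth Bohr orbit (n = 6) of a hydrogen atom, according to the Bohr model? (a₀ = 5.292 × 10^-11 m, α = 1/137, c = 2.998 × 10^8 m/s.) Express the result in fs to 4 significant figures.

r = n²a₀/Z = 6²·5.292 × 10^-11/1 = 1.905 × 10^-9 m
v = Zαc/n = 1·0.007299·2.998 × 10^8/6 = 3.647 × 10^5 m/s
T = 2πr/v = 3.282 × 10^-14 s = 32.82 fs

32.82 fs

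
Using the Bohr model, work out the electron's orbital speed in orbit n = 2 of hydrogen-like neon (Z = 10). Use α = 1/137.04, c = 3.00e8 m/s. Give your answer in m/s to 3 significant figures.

1.09e7 m/s

v_n = Zαc/n = 10 × 0.00730 × 3.00e8 / 2
    = 1.09e7 m/s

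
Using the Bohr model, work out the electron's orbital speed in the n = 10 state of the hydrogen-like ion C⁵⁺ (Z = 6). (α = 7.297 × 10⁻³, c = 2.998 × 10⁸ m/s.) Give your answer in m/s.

v_n = Zαc/n = 6 × 0.007297 × 2.998 × 10⁸ / 10
    = 1.313 × 10⁶ m/s

1.313 × 10⁶ m/s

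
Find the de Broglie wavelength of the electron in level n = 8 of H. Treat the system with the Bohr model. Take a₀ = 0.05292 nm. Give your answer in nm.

2.660 nm

The Bohr quantisation condition is nλ = 2πr_n.
r_n = n²a₀/Z = 3.387 nm
λ = 2πr_n/n = 2π·3.387/8 = 2.660 nm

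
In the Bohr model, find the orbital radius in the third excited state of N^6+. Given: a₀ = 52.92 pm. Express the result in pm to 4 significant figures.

121.0 pm

r_n = n²a₀/Z = 4² × 52.92 / 7
    = 16 × 52.92 / 7 = 121.0 pm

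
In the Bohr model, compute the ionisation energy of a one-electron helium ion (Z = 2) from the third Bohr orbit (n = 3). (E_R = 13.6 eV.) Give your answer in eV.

6.04 eV

E_n = −E_R·Z²/n² = −13.6 × 2²/3² eV = -6.04 eV
Ionisation energy = −E_n = 6.04 eV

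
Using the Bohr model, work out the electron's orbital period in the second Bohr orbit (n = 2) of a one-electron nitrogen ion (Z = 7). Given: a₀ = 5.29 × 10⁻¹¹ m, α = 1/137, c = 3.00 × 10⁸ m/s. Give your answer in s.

2.48 × 10⁻¹⁷ s

r = n²a₀/Z = 2²·5.29 × 10⁻¹¹/7 = 3.02 × 10⁻¹¹ m
v = Zαc/n = 7·0.00730·3.00 × 10⁸/2 = 7.66 × 10⁶ m/s
T = 2πr/v = 2.48 × 10⁻¹⁷ s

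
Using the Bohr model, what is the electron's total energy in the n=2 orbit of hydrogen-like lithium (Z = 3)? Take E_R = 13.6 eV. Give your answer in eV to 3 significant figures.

-30.6 eV

E_n = −E_R·Z²/n² = −13.6 × 3²/2² = -30.6 eV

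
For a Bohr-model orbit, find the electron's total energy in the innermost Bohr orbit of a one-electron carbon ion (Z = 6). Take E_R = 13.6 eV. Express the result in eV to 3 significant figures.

E_n = −E_R·Z²/n² = −13.6 × 6²/1² = -490 eV

-490 eV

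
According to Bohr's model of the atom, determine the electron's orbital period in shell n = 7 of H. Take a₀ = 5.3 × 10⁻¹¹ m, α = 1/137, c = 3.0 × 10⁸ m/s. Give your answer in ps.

r = n²a₀/Z = 7²·5.3 × 10⁻¹¹/1 = 2.6 × 10⁻⁹ m
v = Zαc/n = 1·0.0073·3.0 × 10⁸/7 = 3.1 × 10⁵ m/s
T = 2πr/v = 5.2 × 10⁻¹⁴ s = 0.052 ps

0.052 ps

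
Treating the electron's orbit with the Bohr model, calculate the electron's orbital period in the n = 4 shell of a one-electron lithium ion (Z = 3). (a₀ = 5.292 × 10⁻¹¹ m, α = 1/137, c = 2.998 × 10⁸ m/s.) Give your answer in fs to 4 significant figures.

r = n²a₀/Z = 4²·5.292 × 10⁻¹¹/3 = 2.822 × 10⁻¹⁰ m
v = Zαc/n = 3·0.007299·2.998 × 10⁸/4 = 1.641 × 10⁶ m/s
T = 2πr/v = 1.081 × 10⁻¹⁵ s = 1.081 fs

1.081 fs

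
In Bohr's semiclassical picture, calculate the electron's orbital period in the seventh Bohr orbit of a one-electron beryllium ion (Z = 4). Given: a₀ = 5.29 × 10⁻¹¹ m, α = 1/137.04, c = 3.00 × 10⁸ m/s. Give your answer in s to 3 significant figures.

r = n²a₀/Z = 7²·5.29 × 10⁻¹¹/4 = 6.48 × 10⁻¹⁰ m
v = Zαc/n = 4·0.00730·3.00 × 10⁸/7 = 1.25 × 10⁶ m/s
T = 2πr/v = 3.25 × 10⁻¹⁵ s

3.25 × 10⁻¹⁵ s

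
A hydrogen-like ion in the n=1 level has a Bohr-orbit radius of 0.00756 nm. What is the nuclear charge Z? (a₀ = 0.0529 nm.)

7

r_n = n²a₀/Z ⇒ Z = n²a₀/r = 1² × 0.0529 / 0.00756 ≈ 7.00
Z = 7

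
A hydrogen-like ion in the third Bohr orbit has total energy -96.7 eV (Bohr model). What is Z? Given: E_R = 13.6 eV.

E_n = −E_R Z²/n² ⇒ Z² = −E_n n²/E_R = 96.7 × 3² / 13.6 ≈ 63.99
Z = 8

8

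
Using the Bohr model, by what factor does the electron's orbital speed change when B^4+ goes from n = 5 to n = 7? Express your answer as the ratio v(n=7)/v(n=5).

5/7

v ∝ Z^1 · n^-1; with Z fixed, v ∝ n^-1.
v(n=7)/v(n=5) = (7/5)^-1 = 5/7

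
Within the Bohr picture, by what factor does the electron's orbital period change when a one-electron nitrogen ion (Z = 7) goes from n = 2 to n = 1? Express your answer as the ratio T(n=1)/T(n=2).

1/8

T ∝ Z^-2 · n^3; with Z fixed, T ∝ n^3.
T(n=1)/T(n=2) = (1/2)^3 = 1/8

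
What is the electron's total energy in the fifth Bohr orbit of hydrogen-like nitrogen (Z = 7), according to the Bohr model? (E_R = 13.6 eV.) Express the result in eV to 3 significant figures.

E_n = −E_R·Z²/n² = −13.6 × 7²/5² = -26.7 eV

-26.7 eV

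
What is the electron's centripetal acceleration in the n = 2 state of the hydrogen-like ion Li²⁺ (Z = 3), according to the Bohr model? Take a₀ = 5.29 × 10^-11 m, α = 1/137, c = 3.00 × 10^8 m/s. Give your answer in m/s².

r = n²a₀/Z = 7.05 × 10^-11 m, v = Zαc/n = 3.28 × 10^6 m/s
a = v²/r = (3.28 × 10^6)² / 7.05 × 10^-11 = 1.53 × 10^23 m/s²

1.53 × 10^23 m/s²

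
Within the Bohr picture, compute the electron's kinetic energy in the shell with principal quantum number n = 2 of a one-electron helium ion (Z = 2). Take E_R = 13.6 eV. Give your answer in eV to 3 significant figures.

For a Coulomb orbit the virial theorem gives K = −E_n.
E_n = −E_R·Z²/n², so K = E_R·Z²/n² = 13.6 × 2²/2² = 13.6 eV

13.6 eV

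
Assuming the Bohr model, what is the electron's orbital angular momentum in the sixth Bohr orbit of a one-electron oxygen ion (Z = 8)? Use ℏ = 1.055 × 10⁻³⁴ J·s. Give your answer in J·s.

6.330 × 10⁻³⁴ J·s

L_n = nℏ = 6 × 1.055 × 10⁻³⁴ = 6.330 × 10⁻³⁴ J·s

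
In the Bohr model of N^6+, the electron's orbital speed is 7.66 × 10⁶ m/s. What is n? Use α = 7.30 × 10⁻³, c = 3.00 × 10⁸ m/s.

v_n = Zαc/n ⇒ n = Zαc/v = 7 × 0.00730 × 3.00 × 10⁸ / 7.66 × 10⁶ ≈ 2.00
n = 2

2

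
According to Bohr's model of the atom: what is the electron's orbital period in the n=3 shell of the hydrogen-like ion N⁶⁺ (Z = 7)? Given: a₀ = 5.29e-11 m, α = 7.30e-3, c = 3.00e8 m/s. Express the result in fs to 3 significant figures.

0.0836 fs

r = n²a₀/Z = 3²·5.29e-11/7 = 6.80e-11 m
v = Zαc/n = 7·0.00730·3.00e8/3 = 5.11e6 m/s
T = 2πr/v = 8.36e-17 s = 0.0836 fs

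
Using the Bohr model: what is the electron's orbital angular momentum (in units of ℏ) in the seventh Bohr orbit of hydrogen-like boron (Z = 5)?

L_n = nℏ, so L/ℏ = n = 7.

7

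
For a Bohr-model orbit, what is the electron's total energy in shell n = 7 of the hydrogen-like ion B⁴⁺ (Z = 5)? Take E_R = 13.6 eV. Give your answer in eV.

-6.94 eV

E_n = −E_R·Z²/n² = −13.6 × 5²/7² = -6.94 eV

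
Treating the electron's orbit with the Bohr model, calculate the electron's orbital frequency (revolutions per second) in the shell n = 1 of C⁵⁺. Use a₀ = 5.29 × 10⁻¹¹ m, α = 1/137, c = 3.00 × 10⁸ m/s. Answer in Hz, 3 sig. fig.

r = n²a₀/Z = 8.82 × 10⁻¹² m, v = Zαc/n = 1.31 × 10⁷ m/s
f = v/(2πr) = 2.37 × 10¹⁷ Hz

2.37 × 10¹⁷ Hz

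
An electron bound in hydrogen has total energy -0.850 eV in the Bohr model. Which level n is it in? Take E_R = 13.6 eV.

E_n = −E_R Z²/n² ⇒ n² = E_R Z²/(−E_n) = 13.6 × 1² / 0.850 ≈ 16.00
n = 4

4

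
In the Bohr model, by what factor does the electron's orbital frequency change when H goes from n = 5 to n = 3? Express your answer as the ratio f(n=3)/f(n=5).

f ∝ Z^2 · n^-3; with Z fixed, f ∝ n^-3.
f(n=3)/f(n=5) = (3/5)^-3 = 125/27

125/27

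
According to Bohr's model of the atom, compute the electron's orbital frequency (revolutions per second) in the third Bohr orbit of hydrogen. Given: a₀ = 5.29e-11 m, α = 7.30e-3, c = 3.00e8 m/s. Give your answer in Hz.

2.44e14 Hz

r = n²a₀/Z = 4.76e-10 m, v = Zαc/n = 7.30e5 m/s
f = v/(2πr) = 2.44e14 Hz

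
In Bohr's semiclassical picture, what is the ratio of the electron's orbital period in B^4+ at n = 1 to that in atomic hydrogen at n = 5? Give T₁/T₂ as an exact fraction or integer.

T ∝ Z^-2 · n^3
T₁/T₂ = (5/1)^-2 · (1/5)^3 = 1/3125

1/3125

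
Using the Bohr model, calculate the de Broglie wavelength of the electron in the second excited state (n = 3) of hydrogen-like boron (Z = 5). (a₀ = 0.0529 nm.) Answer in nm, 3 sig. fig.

The Bohr quantisation condition is nλ = 2πr_n.
r_n = n²a₀/Z = 0.0952 nm
λ = 2πr_n/n = 2π·0.0952/3 = 0.199 nm

0.199 nm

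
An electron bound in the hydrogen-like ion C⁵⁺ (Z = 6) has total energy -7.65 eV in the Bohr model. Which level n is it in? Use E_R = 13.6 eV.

8

E_n = −E_R Z²/n² ⇒ n² = E_R Z²/(−E_n) = 13.6 × 6² / 7.65 ≈ 64.00
n = 8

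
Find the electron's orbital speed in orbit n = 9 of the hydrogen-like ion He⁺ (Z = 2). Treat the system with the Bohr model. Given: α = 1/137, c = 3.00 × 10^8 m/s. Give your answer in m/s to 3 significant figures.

4.87 × 10^5 m/s

v_n = Zαc/n = 2 × 0.00730 × 3.00 × 10^8 / 9
    = 4.87 × 10^5 m/s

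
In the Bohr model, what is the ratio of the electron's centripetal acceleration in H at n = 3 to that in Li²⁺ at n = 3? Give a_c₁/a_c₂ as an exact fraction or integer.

a_c ∝ Z^3 · n^-4
a_c₁/a_c₂ = (1/3)^3 · (3/3)^-4 = 1/27

1/27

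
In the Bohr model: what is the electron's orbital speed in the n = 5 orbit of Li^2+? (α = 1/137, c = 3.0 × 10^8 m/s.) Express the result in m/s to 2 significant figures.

v_n = Zαc/n = 3 × 0.0073 × 3.0 × 10^8 / 5
    = 1.3 × 10^6 m/s

1.3 × 10^6 m/s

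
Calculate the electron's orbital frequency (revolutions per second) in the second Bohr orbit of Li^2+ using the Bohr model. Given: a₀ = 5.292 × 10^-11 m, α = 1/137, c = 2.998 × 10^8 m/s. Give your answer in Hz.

r = n²a₀/Z = 7.056 × 10^-11 m, v = Zαc/n = 3.282 × 10^6 m/s
f = v/(2πr) = 7.404 × 10^15 Hz

7.404 × 10^15 Hz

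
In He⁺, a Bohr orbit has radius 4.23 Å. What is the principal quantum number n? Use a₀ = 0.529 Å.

4

r_n = n²a₀/Z ⇒ n² = rZ/a₀ = 4.23 × 2 / 0.529 ≈ 15.99
n = 4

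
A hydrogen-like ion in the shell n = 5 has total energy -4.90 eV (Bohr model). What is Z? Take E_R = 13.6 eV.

3

E_n = −E_R Z²/n² ⇒ Z² = −E_n n²/E_R = 4.90 × 5² / 13.6 ≈ 9.01
Z = 3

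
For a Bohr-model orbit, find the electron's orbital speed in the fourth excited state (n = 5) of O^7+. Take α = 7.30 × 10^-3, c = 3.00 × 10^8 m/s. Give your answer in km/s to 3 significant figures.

3500 km/s

v_n = Zαc/n = 8 × 0.00730 × 3.00 × 10^8 / 5
    = 3500 km/s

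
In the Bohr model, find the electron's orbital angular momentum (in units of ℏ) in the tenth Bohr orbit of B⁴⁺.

L_n = nℏ, so L/ℏ = n = 10.

10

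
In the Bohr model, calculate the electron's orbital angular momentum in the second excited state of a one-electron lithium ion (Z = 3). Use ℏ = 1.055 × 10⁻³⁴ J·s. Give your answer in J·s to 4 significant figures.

3.165 × 10⁻³⁴ J·s

L_n = nℏ = 3 × 1.055 × 10⁻³⁴ = 3.165 × 10⁻³⁴ J·s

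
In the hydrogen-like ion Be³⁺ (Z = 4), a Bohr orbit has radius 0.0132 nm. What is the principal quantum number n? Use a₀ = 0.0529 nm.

r_n = n²a₀/Z ⇒ n² = rZ/a₀ = 0.0132 × 4 / 0.0529 ≈ 1.00
n = 1

1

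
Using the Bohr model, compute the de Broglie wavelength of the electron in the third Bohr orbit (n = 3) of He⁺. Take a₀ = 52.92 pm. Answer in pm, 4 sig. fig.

The Bohr quantisation condition is nλ = 2πr_n.
r_n = n²a₀/Z = 238.1 pm
λ = 2πr_n/n = 2π·238.1/3 = 498.8 pm

498.8 pm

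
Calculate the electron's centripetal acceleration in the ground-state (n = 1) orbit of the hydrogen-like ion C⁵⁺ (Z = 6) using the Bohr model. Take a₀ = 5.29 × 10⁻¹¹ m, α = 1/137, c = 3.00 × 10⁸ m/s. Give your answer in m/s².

r = n²a₀/Z = 8.82 × 10⁻¹² m, v = Zαc/n = 1.31 × 10⁷ m/s
a = v²/r = (1.31 × 10⁷)² / 8.82 × 10⁻¹² = 1.96 × 10²⁵ m/s²

1.96 × 10²⁵ m/s²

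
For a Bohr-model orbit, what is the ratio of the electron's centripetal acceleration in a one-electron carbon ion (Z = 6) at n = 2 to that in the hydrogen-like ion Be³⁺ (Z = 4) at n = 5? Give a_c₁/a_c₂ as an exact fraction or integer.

16875/128

a_c ∝ Z^3 · n^-4
a_c₁/a_c₂ = (6/4)^3 · (2/5)^-4 = 16875/128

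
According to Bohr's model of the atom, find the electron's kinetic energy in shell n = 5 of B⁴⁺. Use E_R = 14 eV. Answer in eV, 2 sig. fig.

For a Coulomb orbit the virial theorem gives K = −E_n.
E_n = −E_R·Z²/n², so K = E_R·Z²/n² = 14 × 5²/5² = 14 eV

14 eV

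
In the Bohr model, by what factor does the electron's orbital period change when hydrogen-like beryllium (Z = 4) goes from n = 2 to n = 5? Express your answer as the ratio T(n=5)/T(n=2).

T ∝ Z^-2 · n^3; with Z fixed, T ∝ n^3.
T(n=5)/T(n=2) = (5/2)^3 = 125/8

125/8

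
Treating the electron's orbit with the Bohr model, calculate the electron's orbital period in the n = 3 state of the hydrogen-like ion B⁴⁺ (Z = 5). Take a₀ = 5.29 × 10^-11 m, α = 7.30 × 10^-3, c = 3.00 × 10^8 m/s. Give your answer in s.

r = n²a₀/Z = 3²·5.29 × 10^-11/5 = 9.52 × 10^-11 m
v = Zαc/n = 5·0.00730·3.00 × 10^8/3 = 3.65 × 10^6 m/s
T = 2πr/v = 1.64 × 10^-16 s

1.64 × 10^-16 s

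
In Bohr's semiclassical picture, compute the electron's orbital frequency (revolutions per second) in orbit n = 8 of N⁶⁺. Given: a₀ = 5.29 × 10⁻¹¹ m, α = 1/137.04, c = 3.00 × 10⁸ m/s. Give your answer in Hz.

6.30 × 10¹⁴ Hz

r = n²a₀/Z = 4.84 × 10⁻¹⁰ m, v = Zαc/n = 1.92 × 10⁶ m/s
f = v/(2πr) = 6.30 × 10¹⁴ Hz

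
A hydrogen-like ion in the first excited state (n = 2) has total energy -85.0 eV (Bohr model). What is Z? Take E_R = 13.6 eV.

5

E_n = −E_R Z²/n² ⇒ Z² = −E_n n²/E_R = 85.0 × 2² / 13.6 ≈ 25.00
Z = 5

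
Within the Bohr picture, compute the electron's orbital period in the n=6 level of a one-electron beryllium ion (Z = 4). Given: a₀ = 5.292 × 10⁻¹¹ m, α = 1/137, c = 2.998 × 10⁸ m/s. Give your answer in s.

r = n²a₀/Z = 6²·5.292 × 10⁻¹¹/4 = 4.763 × 10⁻¹⁰ m
v = Zαc/n = 4·0.007299·2.998 × 10⁸/6 = 1.459 × 10⁶ m/s
T = 2πr/v = 2.051 × 10⁻¹⁵ s

2.051 × 10⁻¹⁵ s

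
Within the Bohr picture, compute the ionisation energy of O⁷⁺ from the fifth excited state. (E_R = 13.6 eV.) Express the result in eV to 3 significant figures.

E_n = −E_R·Z²/n² = −13.6 × 8²/6² eV = -24.2 eV
Ionisation energy = −E_n = 24.2 eV

24.2 eV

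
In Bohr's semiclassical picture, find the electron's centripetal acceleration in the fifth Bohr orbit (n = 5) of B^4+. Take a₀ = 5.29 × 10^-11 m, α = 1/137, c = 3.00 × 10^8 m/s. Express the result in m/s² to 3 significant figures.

r = n²a₀/Z = 2.64 × 10^-10 m, v = Zαc/n = 2.19 × 10^6 m/s
a = v²/r = (2.19 × 10^6)² / 2.64 × 10^-10 = 1.81 × 10^22 m/s²

1.81 × 10^22 m/s²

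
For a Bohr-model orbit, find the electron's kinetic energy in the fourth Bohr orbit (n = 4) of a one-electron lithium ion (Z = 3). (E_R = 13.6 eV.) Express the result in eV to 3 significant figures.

For a Coulomb orbit the virial theorem gives K = −E_n.
E_n = −E_R·Z²/n², so K = E_R·Z²/n² = 13.6 × 3²/4² = 7.65 eV

7.65 eV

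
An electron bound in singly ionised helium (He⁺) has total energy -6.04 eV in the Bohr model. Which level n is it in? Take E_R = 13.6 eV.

E_n = −E_R Z²/n² ⇒ n² = E_R Z²/(−E_n) = 13.6 × 2² / 6.04 ≈ 9.01
n = 3

3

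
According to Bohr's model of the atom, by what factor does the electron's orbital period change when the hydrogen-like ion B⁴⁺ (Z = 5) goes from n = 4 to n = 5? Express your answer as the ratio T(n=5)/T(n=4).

125/64

T ∝ Z^-2 · n^3; with Z fixed, T ∝ n^3.
T(n=5)/T(n=4) = (5/4)^3 = 125/64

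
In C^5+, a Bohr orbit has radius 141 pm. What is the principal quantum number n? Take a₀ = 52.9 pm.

r_n = n²a₀/Z ⇒ n² = rZ/a₀ = 141 × 6 / 52.9 ≈ 15.99
n = 4

4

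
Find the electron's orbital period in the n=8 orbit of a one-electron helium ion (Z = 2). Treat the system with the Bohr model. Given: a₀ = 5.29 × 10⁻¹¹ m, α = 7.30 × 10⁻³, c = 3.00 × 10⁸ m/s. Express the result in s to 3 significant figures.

1.94 × 10⁻¹⁴ s

r = n²a₀/Z = 8²·5.29 × 10⁻¹¹/2 = 1.69 × 10⁻⁹ m
v = Zαc/n = 2·0.00730·3.00 × 10⁸/8 = 5.47 × 10⁵ m/s
T = 2πr/v = 1.94 × 10⁻¹⁴ s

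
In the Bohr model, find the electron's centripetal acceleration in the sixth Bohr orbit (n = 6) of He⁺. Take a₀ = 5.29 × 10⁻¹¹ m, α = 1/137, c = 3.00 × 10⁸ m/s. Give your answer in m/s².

5.60 × 10²⁰ m/s²

r = n²a₀/Z = 9.52 × 10⁻¹⁰ m, v = Zαc/n = 7.30 × 10⁵ m/s
a = v²/r = (7.30 × 10⁵)² / 9.52 × 10⁻¹⁰ = 5.60 × 10²⁰ m/s²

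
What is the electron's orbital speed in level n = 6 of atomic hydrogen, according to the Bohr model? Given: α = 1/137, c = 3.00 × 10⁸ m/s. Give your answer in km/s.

v_n = Zαc/n = 1 × 0.00730 × 3.00 × 10⁸ / 6
    = 365 km/s

365 km/s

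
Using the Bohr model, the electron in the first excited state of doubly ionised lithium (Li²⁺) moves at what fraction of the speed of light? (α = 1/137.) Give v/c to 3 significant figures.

0.0109

v_n = Zαc/n, so v/c = Zα/n = 3 × 0.00730 / 2 = 0.0109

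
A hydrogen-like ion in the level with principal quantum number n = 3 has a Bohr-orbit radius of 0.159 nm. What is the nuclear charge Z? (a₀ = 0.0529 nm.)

3

r_n = n²a₀/Z ⇒ Z = n²a₀/r = 3² × 0.0529 / 0.159 ≈ 2.99
Z = 3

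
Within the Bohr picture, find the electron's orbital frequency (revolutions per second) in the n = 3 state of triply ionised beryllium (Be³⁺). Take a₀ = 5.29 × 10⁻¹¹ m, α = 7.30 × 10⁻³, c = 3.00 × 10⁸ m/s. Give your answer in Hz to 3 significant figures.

3.90 × 10¹⁵ Hz

r = n²a₀/Z = 1.19 × 10⁻¹⁰ m, v = Zαc/n = 2.92 × 10⁶ m/s
f = v/(2πr) = 3.90 × 10¹⁵ Hz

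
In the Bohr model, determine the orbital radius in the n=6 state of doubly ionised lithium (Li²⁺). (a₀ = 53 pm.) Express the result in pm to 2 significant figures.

640 pm

r_n = n²a₀/Z = 6² × 53 / 3
    = 36 × 53 / 3 = 640 pm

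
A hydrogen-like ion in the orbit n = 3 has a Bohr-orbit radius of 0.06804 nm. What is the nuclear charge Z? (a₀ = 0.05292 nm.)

7

r_n = n²a₀/Z ⇒ Z = n²a₀/r = 3² × 0.05292 / 0.06804 ≈ 7.00
Z = 7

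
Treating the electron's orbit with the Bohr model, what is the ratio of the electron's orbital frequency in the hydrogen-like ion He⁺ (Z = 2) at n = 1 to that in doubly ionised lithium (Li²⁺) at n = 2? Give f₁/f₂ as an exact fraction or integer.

32/9

f ∝ Z^2 · n^-3
f₁/f₂ = (2/3)^2 · (1/2)^-3 = 32/9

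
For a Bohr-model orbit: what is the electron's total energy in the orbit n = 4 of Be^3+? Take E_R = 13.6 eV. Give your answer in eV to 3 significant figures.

E_n = −E_R·Z²/n² = −13.6 × 4²/4² = -13.6 eV

-13.6 eV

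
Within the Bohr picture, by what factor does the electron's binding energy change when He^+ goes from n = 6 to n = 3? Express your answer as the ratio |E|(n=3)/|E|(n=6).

4

|E| ∝ Z^2 · n^-2; with Z fixed, |E| ∝ n^-2.
|E|(n=3)/|E|(n=6) = (3/6)^-2 = 4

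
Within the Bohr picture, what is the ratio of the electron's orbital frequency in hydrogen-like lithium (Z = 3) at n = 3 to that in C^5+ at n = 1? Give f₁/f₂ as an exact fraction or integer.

f ∝ Z^2 · n^-3
f₁/f₂ = (3/6)^2 · (3/1)^-3 = 1/108

1/108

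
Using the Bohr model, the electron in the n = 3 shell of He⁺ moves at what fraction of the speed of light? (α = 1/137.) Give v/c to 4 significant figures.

v_n = Zαc/n, so v/c = Zα/n = 2 × 0.007299 / 3 = 0.004866

0.004866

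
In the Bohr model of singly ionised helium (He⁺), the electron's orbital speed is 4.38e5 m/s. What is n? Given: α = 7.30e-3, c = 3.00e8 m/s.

v_n = Zαc/n ⇒ n = Zαc/v = 2 × 0.00730 × 3.00e8 / 4.38e5 ≈ 10.00
n = 10

10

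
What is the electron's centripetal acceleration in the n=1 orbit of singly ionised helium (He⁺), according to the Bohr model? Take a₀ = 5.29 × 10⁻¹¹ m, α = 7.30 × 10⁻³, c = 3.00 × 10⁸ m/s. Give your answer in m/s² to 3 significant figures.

7.25 × 10²³ m/s²

r = n²a₀/Z = 2.65 × 10⁻¹¹ m, v = Zαc/n = 4.38 × 10⁶ m/s
a = v²/r = (4.38 × 10⁶)² / 2.65 × 10⁻¹¹ = 7.25 × 10²³ m/s²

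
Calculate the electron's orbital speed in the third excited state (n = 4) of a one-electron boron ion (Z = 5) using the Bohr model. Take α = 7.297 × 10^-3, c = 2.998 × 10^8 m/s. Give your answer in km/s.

v_n = Zαc/n = 5 × 0.007297 × 2.998 × 10^8 / 4
    = 2735 km/s

2735 km/s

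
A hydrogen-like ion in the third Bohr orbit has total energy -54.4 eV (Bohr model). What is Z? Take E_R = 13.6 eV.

E_n = −E_R Z²/n² ⇒ Z² = −E_n n²/E_R = 54.4 × 3² / 13.6 ≈ 36.00
Z = 6

6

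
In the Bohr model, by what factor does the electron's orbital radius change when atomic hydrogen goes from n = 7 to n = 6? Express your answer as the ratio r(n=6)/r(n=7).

r ∝ Z^-1 · n^2; with Z fixed, r ∝ n^2.
r(n=6)/r(n=7) = (6/7)^2 = 36/49

36/49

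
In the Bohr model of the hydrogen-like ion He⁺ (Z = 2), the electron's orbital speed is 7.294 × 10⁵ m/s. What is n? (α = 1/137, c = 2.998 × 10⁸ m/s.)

v_n = Zαc/n ⇒ n = Zαc/v = 2 × 0.007299 × 2.998 × 10⁸ / 7.294 × 10⁵ ≈ 6.00
n = 6

6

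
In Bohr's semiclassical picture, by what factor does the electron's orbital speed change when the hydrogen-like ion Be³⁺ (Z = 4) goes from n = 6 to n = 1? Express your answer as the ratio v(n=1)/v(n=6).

v ∝ Z^1 · n^-1; with Z fixed, v ∝ n^-1.
v(n=1)/v(n=6) = (1/6)^-1 = 6

6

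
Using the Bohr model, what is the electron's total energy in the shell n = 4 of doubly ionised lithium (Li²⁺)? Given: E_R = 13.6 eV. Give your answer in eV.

-7.65 eV

E_n = −E_R·Z²/n² = −13.6 × 3²/4² = -7.65 eV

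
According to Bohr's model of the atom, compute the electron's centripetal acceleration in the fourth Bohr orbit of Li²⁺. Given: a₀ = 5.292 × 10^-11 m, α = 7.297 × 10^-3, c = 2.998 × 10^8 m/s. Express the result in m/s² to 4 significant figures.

r = n²a₀/Z = 2.822 × 10^-10 m, v = Zαc/n = 1.641 × 10^6 m/s
a = v²/r = (1.641 × 10^6)² / 2.822 × 10^-10 = 9.538 × 10^21 m/s²

9.538 × 10^21 m/s²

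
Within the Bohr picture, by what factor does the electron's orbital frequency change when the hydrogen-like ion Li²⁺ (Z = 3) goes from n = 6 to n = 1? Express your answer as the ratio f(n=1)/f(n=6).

216

f ∝ Z^2 · n^-3; with Z fixed, f ∝ n^-3.
f(n=1)/f(n=6) = (1/6)^-3 = 216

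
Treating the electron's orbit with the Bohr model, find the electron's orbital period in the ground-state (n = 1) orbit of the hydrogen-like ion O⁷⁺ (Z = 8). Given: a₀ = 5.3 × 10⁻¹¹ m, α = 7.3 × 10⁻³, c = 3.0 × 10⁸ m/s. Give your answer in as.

2.4 as

r = n²a₀/Z = 1²·5.3 × 10⁻¹¹/8 = 6.6 × 10⁻¹² m
v = Zαc/n = 8·0.0073·3.0 × 10⁸/1 = 1.8 × 10⁷ m/s
T = 2πr/v = 2.4 × 10⁻¹⁸ s = 2.4 as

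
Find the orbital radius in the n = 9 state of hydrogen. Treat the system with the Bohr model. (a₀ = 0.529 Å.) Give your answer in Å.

r_n = n²a₀/Z = 9² × 0.529 / 1
    = 81 × 0.529 / 1 = 42.8 Å

42.8 Å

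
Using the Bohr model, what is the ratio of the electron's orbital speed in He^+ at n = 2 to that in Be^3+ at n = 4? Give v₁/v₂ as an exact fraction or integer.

v ∝ Z^1 · n^-1
v₁/v₂ = (2/4)^1 · (2/4)^-1 = 1

1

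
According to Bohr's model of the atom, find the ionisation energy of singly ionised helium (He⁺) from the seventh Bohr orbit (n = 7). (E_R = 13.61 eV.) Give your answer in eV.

1.111 eV

E_n = −E_R·Z²/n² = −13.61 × 2²/7² eV = -1.111 eV
Ionisation energy = −E_n = 1.111 eV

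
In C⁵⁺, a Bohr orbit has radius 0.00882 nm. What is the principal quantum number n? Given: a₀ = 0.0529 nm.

r_n = n²a₀/Z ⇒ n² = rZ/a₀ = 0.00882 × 6 / 0.0529 ≈ 1.00
n = 1

1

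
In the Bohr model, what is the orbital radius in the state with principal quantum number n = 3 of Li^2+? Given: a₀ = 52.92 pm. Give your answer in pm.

r_n = n²a₀/Z = 3² × 52.92 / 3
    = 9 × 52.92 / 3 = 158.8 pm

158.8 pm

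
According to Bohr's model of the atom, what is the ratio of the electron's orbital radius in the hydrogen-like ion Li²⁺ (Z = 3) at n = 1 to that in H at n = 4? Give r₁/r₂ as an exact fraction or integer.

r ∝ Z^-1 · n^2
r₁/r₂ = (3/1)^-1 · (1/4)^2 = 1/48

1/48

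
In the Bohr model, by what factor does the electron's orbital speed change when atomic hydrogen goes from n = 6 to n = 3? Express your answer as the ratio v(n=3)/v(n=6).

v ∝ Z^1 · n^-1; with Z fixed, v ∝ n^-1.
v(n=3)/v(n=6) = (3/6)^-1 = 2

2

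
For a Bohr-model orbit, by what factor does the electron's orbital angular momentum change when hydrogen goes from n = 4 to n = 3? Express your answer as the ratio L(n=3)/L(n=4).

L = nℏ depends only on n, so L ∝ n.
L(n=3)/L(n=4) = (3/4)^1 = 3/4

3/4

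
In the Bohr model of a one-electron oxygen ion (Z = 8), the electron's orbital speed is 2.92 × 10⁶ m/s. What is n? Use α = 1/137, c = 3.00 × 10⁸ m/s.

6

v_n = Zαc/n ⇒ n = Zαc/v = 8 × 0.00730 × 3.00 × 10⁸ / 2.92 × 10⁶ ≈ 6.00
n = 6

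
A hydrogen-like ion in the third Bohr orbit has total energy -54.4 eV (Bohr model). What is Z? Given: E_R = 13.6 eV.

6

E_n = −E_R Z²/n² ⇒ Z² = −E_n n²/E_R = 54.4 × 3² / 13.6 ≈ 36.00
Z = 6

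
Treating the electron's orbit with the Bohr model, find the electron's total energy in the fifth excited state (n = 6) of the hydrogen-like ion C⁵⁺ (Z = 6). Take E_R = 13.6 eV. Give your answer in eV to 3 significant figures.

E_n = −E_R·Z²/n² = −13.6 × 6²/6² = -13.6 eV

-13.6 eV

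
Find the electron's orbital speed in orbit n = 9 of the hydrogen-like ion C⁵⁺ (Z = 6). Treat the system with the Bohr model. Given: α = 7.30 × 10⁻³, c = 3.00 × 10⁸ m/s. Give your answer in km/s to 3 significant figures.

v_n = Zαc/n = 6 × 0.00730 × 3.00 × 10⁸ / 9
    = 1460 km/s

1460 km/s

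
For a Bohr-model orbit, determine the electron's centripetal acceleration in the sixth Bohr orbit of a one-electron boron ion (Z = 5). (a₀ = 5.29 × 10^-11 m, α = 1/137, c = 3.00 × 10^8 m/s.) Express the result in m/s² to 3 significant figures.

8.74 × 10^21 m/s²

r = n²a₀/Z = 3.81 × 10^-10 m, v = Zαc/n = 1.82 × 10^6 m/s
a = v²/r = (1.82 × 10^6)² / 3.81 × 10^-10 = 8.74 × 10^21 m/s²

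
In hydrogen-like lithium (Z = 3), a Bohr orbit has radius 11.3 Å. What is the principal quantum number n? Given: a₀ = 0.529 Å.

8

r_n = n²a₀/Z ⇒ n² = rZ/a₀ = 11.3 × 3 / 0.529 ≈ 64.08
n = 8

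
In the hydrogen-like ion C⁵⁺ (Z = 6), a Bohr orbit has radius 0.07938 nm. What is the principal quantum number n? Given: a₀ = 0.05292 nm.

3

r_n = n²a₀/Z ⇒ n² = rZ/a₀ = 0.07938 × 6 / 0.05292 ≈ 9.00
n = 3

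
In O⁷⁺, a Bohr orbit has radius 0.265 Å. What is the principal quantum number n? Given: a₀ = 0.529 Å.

2

r_n = n²a₀/Z ⇒ n² = rZ/a₀ = 0.265 × 8 / 0.529 ≈ 4.01
n = 2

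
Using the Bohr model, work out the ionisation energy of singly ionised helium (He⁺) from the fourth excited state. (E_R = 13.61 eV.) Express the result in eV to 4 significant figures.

2.178 eV

E_n = −E_R·Z²/n² = −13.61 × 2²/5² eV = -2.178 eV
Ionisation energy = −E_n = 2.178 eV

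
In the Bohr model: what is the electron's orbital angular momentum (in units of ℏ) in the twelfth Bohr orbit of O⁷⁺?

12

L_n = nℏ, so L/ℏ = n = 12.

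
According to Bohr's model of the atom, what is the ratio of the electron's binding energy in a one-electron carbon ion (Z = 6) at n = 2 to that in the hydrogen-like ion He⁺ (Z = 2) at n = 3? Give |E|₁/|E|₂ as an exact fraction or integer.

81/4

|E| ∝ Z^2 · n^-2
|E|₁/|E|₂ = (6/2)^2 · (2/3)^-2 = 81/4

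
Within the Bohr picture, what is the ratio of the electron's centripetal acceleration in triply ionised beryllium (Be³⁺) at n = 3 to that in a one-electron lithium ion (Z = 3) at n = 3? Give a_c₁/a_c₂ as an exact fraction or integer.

a_c ∝ Z^3 · n^-4
a_c₁/a_c₂ = (4/3)^3 · (3/3)^-4 = 64/27

64/27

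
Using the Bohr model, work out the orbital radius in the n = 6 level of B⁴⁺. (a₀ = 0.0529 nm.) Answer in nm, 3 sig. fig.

r_n = n²a₀/Z = 6² × 0.0529 / 5
    = 36 × 0.0529 / 5 = 0.381 nm

0.381 nm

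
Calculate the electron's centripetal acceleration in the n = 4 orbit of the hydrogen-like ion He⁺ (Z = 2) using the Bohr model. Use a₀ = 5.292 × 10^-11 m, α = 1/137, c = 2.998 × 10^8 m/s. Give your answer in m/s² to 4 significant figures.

2.828 × 10^21 m/s²

r = n²a₀/Z = 4.234 × 10^-10 m, v = Zαc/n = 1.094 × 10^6 m/s
a = v²/r = (1.094 × 10^6)² / 4.234 × 10^-10 = 2.828 × 10^21 m/s²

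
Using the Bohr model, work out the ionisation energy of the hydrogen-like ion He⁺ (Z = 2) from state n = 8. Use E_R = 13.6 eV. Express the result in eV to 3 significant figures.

0.850 eV

E_n = −E_R·Z²/n² = −13.6 × 2²/8² eV = -0.850 eV
Ionisation energy = −E_n = 0.850 eV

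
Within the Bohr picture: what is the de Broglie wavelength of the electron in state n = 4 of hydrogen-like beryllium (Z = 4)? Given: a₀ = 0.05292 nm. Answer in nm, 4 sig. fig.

The Bohr quantisation condition is nλ = 2πr_n.
r_n = n²a₀/Z = 0.2117 nm
λ = 2πr_n/n = 2π·0.2117/4 = 0.3325 nm

0.3325 nm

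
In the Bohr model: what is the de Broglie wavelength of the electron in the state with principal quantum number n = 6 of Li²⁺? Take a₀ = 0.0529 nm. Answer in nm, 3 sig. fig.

0.665 nm

The Bohr quantisation condition is nλ = 2πr_n.
r_n = n²a₀/Z = 0.635 nm
λ = 2πr_n/n = 2π·0.635/6 = 0.665 nm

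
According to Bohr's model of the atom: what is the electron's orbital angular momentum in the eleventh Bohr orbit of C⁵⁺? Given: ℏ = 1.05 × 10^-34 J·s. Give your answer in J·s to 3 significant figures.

L_n = nℏ = 11 × 1.05 × 10^-34 = 1.16 × 10^-33 J·s

1.16 × 10^-33 J·s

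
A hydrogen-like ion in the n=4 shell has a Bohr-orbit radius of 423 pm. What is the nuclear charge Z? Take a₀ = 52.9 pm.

2

r_n = n²a₀/Z ⇒ Z = n²a₀/r = 4² × 52.9 / 423 ≈ 2.00
Z = 2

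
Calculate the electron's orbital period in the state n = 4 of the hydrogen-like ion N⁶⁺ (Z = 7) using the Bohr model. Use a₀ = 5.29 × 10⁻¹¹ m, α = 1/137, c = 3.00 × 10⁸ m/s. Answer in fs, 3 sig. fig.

r = n²a₀/Z = 4²·5.29 × 10⁻¹¹/7 = 1.21 × 10⁻¹⁰ m
v = Zαc/n = 7·0.00730·3.00 × 10⁸/4 = 3.83 × 10⁶ m/s
T = 2πr/v = 1.98 × 10⁻¹⁶ s = 0.198 fs

0.198 fs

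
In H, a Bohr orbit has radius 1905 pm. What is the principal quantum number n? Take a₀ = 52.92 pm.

6

r_n = n²a₀/Z ⇒ n² = rZ/a₀ = 1905 × 1 / 52.92 ≈ 36.00
n = 6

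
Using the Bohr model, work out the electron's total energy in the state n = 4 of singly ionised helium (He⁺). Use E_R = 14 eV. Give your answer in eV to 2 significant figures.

E_n = −E_R·Z²/n² = −14 × 2²/4² = -3.5 eV

-3.5 eV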